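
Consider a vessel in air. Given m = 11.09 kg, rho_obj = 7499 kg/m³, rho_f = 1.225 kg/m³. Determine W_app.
Formula: W_{app} = mg\left(1 - \frac{\rho_f}{\rho_{obj}}\right)
W_app = 11.09·9.81·(1 − 1.225/7499) = 108.8 N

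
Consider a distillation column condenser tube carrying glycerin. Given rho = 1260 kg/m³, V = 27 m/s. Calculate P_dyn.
Formula: P_{dyn} = \frac{1}{2} \rho V^2
P_dyn = 0.5·1260·27²/1000 = 459.3 kPa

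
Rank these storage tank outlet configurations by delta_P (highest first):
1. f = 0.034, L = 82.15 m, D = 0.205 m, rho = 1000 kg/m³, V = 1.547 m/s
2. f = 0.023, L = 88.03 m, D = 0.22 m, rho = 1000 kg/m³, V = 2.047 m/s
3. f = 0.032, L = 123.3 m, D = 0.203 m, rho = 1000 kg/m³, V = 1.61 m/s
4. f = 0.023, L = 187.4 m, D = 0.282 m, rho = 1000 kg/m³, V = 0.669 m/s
Case 1: delta_P = 16.3 kPa
Case 2: delta_P = 19.28 kPa
Case 3: delta_P = 25.19 kPa
Case 4: delta_P = 3.42 kPa
Ranking (highest first): 3, 2, 1, 4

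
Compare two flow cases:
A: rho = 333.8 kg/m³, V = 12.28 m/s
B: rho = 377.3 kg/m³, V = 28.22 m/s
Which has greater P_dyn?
P_dyn(A) = 25.17 kPa, P_dyn(B) = 150.2 kPa. Answer: B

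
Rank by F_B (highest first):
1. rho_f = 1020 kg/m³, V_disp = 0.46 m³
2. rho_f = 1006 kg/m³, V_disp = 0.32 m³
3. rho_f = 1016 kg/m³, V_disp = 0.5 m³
Case 1: F_B = 4603 N
Case 2: F_B = 3158 N
Case 3: F_B = 4983 N
Ranking (highest first): 3, 1, 2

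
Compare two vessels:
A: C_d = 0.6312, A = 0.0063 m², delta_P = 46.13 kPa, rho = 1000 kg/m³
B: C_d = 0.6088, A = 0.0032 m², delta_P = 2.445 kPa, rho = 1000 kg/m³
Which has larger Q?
Q(A) = 38.2 L/s, Q(B) = 4.308 L/s. Answer: A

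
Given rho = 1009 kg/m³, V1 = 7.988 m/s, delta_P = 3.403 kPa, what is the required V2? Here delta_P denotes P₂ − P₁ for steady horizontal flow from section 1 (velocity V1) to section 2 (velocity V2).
Formula: \Delta P = \frac{1}{2} \rho (V_1^2 - V_2^2)
Substituting knowns: 3.403 = 0.5·1009·(7.988² − V2²)/1000
Solving for V2: V2 = √(7.988² − 2·(3.403·1000)/1009) = 7.554 m/s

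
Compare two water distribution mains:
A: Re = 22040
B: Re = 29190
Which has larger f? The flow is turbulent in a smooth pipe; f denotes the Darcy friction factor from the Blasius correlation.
f(A) = 0.02593, f(B) = 0.02418. Answer: A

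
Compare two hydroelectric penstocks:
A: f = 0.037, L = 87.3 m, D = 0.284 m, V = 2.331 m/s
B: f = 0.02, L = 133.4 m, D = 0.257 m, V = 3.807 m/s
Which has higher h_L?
h_L(A) = 3.15 m, h_L(B) = 7.669 m. Answer: B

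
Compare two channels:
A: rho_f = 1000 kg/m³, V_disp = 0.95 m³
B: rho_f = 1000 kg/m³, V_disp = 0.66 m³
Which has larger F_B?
F_B(A) = 9320 N, F_B(B) = 6475 N. Answer: A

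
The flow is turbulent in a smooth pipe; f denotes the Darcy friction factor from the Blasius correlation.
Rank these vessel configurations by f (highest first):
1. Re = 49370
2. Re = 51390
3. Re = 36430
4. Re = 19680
Case 1: f = 0.0212
Case 2: f = 0.02099
Case 3: f = 0.02287
Case 4: f = 0.02668
Ranking (highest first): 4, 3, 1, 2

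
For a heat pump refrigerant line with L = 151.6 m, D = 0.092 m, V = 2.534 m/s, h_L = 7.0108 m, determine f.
Formula: h_L = f \frac{L}{D} \frac{V^2}{2g}
Substituting knowns: 7.0108 = f·(151.6/0.092)·2.534²/(2·9.81)
Solving for f: f = 7.0108·2·9.81/((151.6/0.092)·2.534²) = 0.013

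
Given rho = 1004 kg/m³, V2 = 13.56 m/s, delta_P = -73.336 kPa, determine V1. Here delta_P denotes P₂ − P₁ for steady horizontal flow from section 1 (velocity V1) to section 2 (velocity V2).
Formula: \Delta P = \frac{1}{2} \rho (V_1^2 - V_2^2)
Substituting knowns: -73.336 = 0.5·1004·(V1² − 13.56²)/1000
Solving for V1: V1 = √(13.56² + 2·(-73.336·1000)/1004) = 6.147 m/s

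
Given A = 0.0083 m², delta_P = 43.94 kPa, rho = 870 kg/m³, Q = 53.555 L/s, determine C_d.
Formula: Q = C_d A \sqrt{\frac{2 \Delta P}{\rho}}
Substituting knowns: 53.555 = C_d·0.0083·√(2·(43.94·1000)/870)·1000
Solving for C_d: C_d = (53.555/1000)/(0.0083·√(2·(43.94·1000)/870)) = 0.642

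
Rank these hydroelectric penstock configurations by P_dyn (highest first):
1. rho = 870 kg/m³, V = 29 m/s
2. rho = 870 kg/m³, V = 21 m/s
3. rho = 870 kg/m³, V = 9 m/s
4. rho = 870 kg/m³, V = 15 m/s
Case 1: P_dyn = 365.8 kPa
Case 2: P_dyn = 191.8 kPa
Case 3: P_dyn = 35.23 kPa
Case 4: P_dyn = 97.88 kPa
Ranking (highest first): 1, 2, 4, 3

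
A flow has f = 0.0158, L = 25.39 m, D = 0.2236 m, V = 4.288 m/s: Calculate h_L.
Formula: h_L = f \frac{L}{D} \frac{V^2}{2g}
h_L = 0.0158·(25.39/0.2236)·4.288²/(2·9.81) = 1.681 m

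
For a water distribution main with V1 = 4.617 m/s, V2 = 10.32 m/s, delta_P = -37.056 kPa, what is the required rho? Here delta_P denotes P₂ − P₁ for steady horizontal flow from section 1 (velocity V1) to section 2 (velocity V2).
Formula: \Delta P = \frac{1}{2} \rho (V_1^2 - V_2^2)
Substituting knowns: -37.056 = 0.5·rho·(4.617² − 10.32²)/1000
Solving for rho: rho = 2·(-37.056·1000)/(4.617² − 10.32²) = 870 kg/m³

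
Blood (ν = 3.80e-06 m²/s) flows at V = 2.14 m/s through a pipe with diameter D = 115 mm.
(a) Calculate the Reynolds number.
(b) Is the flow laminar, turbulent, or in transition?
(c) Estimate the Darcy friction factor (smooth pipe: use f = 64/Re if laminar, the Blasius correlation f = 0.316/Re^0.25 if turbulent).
(a) Re = V·D/ν = 2.14·0.115/3.80e-06 = 64763
(b) Flow regime: turbulent (Re > 4000)
(c) Friction factor: f = 0.316/Re^0.25 = 0.316/64763^0.25 = 0.01981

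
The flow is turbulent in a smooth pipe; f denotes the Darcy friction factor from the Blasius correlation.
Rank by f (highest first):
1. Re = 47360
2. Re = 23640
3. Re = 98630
Case 1: f = 0.02142
Case 2: f = 0.02548
Case 3: f = 0.01783
Ranking (highest first): 2, 1, 3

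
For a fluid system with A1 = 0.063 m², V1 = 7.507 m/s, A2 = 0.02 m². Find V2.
Formula: V_2 = \frac{A_1 V_1}{A_2}
V2 = 0.063·7.507/0.02 = 23.65 m/s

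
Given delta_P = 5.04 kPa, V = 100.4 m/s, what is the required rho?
Formula: V = \sqrt{\frac{2 \Delta P}{\rho}}
Substituting knowns: 100.4 = √(2·(5.04·1000)/rho)
Solving for rho: rho = 2·(5.04·1000)/100.4² = 1 kg/m³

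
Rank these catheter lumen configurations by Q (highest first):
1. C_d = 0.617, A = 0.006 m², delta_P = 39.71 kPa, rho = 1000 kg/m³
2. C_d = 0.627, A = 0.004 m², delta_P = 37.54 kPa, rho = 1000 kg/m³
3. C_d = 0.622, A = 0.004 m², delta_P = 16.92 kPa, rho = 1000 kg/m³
Case 1: Q = 32.99 L/s
Case 2: Q = 21.73 L/s
Case 3: Q = 14.47 L/s
Ranking (highest first): 1, 2, 3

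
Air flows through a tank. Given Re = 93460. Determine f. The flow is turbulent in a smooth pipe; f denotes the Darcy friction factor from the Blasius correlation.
Formula: f = \frac{0.316}{Re^{0.25}}
f = 0.316/93460^0.25 = 0.01807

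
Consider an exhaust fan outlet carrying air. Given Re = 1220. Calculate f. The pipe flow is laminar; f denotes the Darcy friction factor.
Formula: f = \frac{64}{Re}
f = 64/1220 = 0.05246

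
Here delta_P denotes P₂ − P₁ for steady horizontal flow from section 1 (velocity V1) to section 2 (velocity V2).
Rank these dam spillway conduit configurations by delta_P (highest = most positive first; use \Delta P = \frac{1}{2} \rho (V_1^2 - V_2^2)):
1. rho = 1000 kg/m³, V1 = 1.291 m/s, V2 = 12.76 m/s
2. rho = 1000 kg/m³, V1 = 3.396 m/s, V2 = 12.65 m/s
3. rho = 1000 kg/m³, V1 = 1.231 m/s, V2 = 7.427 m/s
Case 1: delta_P = -80.58 kPa
Case 2: delta_P = -74.24 kPa
Case 3: delta_P = -26.82 kPa
Ranking (highest first): 3, 2, 1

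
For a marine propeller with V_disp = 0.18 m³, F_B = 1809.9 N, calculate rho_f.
Formula: F_B = \rho_f g V_{disp}
Substituting knowns: 1809.9 = rho_f·9.81·0.18
Solving for rho_f: rho_f = 1809.9/(9.81·0.18) = 1025 kg/m³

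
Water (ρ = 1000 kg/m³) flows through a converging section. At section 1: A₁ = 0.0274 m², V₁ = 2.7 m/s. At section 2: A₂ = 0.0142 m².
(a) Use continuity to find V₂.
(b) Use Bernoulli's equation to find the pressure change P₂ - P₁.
(a) Continuity: A₁V₁=A₂V₂ -> V₂=A₁V₁/A₂=0.0274*2.7/0.0142=5.21 m/s
(b) Bernoulli: P₂-P₁=0.5*rho*(V₁^2-V₂^2)/1000=0.5*1000*(2.7^2-5.21^2)/1000=-9.927 kPa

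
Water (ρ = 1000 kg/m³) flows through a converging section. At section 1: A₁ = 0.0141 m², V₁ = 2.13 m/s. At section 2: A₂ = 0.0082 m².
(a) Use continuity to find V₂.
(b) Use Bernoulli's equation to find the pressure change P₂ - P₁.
(a) Continuity: A₁V₁=A₂V₂ -> V₂=A₁V₁/A₂=0.0141*2.13/0.0082=3.66 m/s
(b) Bernoulli: P₂-P₁=0.5*rho*(V₁^2-V₂^2)/1000=0.5*1000*(2.13^2-3.66^2)/1000=-4.429 kPa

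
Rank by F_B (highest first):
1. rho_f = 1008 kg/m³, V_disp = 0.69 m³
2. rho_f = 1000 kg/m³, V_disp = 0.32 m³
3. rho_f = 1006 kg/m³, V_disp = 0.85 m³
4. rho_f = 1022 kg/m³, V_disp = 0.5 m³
Case 1: F_B = 6823 N
Case 2: F_B = 3139 N
Case 3: F_B = 8389 N
Case 4: F_B = 5013 N
Ranking (highest first): 3, 1, 4, 2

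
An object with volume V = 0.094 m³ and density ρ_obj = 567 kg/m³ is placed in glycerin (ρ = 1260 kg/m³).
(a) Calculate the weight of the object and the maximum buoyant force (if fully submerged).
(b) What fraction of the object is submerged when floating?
(a) W=rho_obj*g*V=567*9.81*0.094=522.9 N; F_B(max)=rho*g*V=1260*9.81*0.094=1161.9 N
(b) Floating fraction=rho_obj/rho=567/1260=0.450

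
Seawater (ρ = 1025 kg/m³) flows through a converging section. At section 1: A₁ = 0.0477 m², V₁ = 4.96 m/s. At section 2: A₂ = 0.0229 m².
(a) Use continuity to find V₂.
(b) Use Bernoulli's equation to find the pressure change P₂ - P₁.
(a) Continuity: A₁V₁=A₂V₂ -> V₂=A₁V₁/A₂=0.0477*4.96/0.0229=10.33 m/s
(b) Bernoulli: P₂-P₁=0.5*rho*(V₁^2-V₂^2)/1000=0.5*1025*(4.96^2-10.33^2)/1000=-42.08 kPa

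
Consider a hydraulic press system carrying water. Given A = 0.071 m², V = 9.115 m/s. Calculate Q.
Formula: Q = A V
Q = 0.071·9.115·1000 = 647.2 L/s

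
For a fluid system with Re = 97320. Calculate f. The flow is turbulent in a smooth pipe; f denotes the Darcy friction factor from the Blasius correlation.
Formula: f = \frac{0.316}{Re^{0.25}}
f = 0.316/97320^0.25 = 0.01789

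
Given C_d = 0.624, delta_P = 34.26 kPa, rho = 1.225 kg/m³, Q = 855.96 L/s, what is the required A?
Formula: Q = C_d A \sqrt{\frac{2 \Delta P}{\rho}}
Substituting knowns: 855.96 = 0.624·A·√(2·(34.26·1000)/1.225)·1000
Solving for A: A = (855.96/1000)/(0.624·√(2·(34.26·1000)/1.225)) = 0.0058 m²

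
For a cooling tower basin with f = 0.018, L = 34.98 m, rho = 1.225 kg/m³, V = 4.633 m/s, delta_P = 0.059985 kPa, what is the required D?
Formula: \Delta P = f \frac{L}{D} \frac{\rho V^2}{2}
Substituting knowns: 0.059985 = 0.018·(34.98/D)·0.5·1.225·4.633²/1000
Solving for D: D = 0.018·34.98·0.5·1.225·4.633²/(0.059985·1000) = 0.138 m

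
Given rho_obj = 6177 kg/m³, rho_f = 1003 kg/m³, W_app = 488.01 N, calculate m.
Formula: W_{app} = mg\left(1 - \frac{\rho_f}{\rho_{obj}}\right)
Substituting knowns: 488.01 = m·9.81·(1 − 1003/6177)
Solving for m: m = 488.01/(9.81·(1 − 1003/6177)) = 59.39 kg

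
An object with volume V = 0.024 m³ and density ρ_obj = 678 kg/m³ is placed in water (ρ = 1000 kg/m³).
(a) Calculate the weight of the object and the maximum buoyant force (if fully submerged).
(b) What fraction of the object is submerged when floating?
(a) W=rho_obj*g*V=678*9.81*0.024=159.6 N; F_B(max)=rho*g*V=1000*9.81*0.024=235.4 N
(b) Floating fraction=rho_obj/rho=678/1000=0.678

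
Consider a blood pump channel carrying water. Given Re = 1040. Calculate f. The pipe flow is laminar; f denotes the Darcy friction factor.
Formula: f = \frac{64}{Re}
f = 64/1040 = 0.06154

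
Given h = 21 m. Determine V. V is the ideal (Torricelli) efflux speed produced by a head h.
Formula: V = \sqrt{2 g h}
V = √(2·9.81·21) = 20.3 m/s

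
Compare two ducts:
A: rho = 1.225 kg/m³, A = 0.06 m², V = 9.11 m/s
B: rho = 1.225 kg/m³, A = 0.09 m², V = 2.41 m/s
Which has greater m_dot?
m_dot(A) = 0.6696 kg/s, m_dot(B) = 0.2657 kg/s. Answer: A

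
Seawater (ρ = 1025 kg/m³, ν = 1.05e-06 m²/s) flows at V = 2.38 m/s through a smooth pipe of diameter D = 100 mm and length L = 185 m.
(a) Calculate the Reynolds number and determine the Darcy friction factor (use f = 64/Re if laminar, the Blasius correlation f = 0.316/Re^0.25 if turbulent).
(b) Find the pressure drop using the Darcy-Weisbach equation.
(a) Re = V·D/ν = 2.38·0.1/1.05e-06 = 226670 → turbulent (Re > 4000); f = 0.316/Re^0.25 = 0.316/226670^0.25 = 0.014482 (Blasius is strictly valid for Re ≲ 1e5; used here as the smooth-pipe estimate the problem specifies)
(b) Darcy-Weisbach: ΔP = f·(L/D)·½ρV²/1000 = 0.014482·(185/0.100)·½·1025·2.38²/1000 = 77.78 kPa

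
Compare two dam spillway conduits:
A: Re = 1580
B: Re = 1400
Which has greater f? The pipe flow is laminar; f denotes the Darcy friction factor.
f(A) = 0.04051, f(B) = 0.04571. Answer: B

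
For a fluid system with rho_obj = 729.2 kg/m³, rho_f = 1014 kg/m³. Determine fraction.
Formula: f_{sub} = \frac{\rho_{obj}}{\rho_f}
fraction = 729.2/1014 = 0.7191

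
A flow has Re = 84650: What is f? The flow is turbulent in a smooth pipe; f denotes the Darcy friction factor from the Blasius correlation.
Formula: f = \frac{0.316}{Re^{0.25}}
f = 0.316/84650^0.25 = 0.01853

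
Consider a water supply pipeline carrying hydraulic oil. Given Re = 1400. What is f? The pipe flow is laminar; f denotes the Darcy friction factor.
Formula: f = \frac{64}{Re}
f = 64/1400 = 0.04571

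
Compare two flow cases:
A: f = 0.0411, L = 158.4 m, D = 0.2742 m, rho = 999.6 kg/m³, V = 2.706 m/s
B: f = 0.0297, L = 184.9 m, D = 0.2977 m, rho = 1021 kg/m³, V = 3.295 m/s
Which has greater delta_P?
delta_P(A) = 86.89 kPa, delta_P(B) = 102.2 kPa. Answer: B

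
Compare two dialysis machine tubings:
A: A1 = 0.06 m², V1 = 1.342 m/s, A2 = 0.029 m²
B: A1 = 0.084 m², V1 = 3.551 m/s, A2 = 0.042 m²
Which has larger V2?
V2(A) = 2.777 m/s, V2(B) = 7.102 m/s. Answer: B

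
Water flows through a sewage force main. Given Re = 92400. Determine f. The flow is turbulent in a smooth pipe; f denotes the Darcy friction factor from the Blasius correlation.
Formula: f = \frac{0.316}{Re^{0.25}}
f = 0.316/92400^0.25 = 0.01812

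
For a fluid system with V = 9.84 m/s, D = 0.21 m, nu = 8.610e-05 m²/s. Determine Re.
Formula: Re = \frac{V D}{\nu}
Re = 9.84·0.21/8.610e-05 = 24000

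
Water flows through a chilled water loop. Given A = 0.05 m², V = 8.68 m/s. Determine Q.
Formula: Q = A V
Q = 0.05·8.68·1000 = 434 L/s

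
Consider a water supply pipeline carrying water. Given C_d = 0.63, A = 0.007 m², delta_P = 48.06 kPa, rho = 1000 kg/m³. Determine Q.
Formula: Q = C_d A \sqrt{\frac{2 \Delta P}{\rho}}
Q = 0.63·0.007·√(2·(48.06·1000)/1000)·1000 = 43.24 L/s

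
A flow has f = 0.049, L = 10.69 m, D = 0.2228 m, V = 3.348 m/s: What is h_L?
Formula: h_L = f \frac{L}{D} \frac{V^2}{2g}
h_L = 0.049·(10.69/0.2228)·3.348²/(2·9.81) = 1.343 m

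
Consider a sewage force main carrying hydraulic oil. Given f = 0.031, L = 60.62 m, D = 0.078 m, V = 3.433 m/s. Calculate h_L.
Formula: h_L = f \frac{L}{D} \frac{V^2}{2g}
h_L = 0.031·(60.62/0.078)·3.433²/(2·9.81) = 14.47 m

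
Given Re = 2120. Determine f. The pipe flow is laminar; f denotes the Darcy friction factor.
Formula: f = \frac{64}{Re}
f = 64/2120 = 0.03019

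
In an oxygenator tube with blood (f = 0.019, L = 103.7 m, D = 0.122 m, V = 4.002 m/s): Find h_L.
Formula: h_L = f \frac{L}{D} \frac{V^2}{2g}
h_L = 0.019·(103.7/0.122)·4.002²/(2·9.81) = 13.18 m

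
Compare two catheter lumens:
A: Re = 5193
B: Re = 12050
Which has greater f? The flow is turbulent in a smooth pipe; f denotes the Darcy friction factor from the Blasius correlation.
f(A) = 0.03722, f(B) = 0.03016. Answer: A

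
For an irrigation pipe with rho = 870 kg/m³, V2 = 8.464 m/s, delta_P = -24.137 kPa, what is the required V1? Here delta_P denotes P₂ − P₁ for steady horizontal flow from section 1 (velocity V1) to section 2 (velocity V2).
Formula: \Delta P = \frac{1}{2} \rho (V_1^2 - V_2^2)
Substituting knowns: -24.137 = 0.5·870·(V1² − 8.464²)/1000
Solving for V1: V1 = √(8.464² + 2·(-24.137·1000)/870) = 4.019 m/s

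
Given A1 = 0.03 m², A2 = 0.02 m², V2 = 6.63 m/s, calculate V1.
Formula: V_2 = \frac{A_1 V_1}{A_2}
Substituting knowns: 6.63 = 0.03·V1/0.02
Solving for V1: V1 = 6.63·0.02/0.03 = 4.42 m/s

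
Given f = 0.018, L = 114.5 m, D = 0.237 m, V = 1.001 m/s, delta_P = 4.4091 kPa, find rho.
Formula: \Delta P = f \frac{L}{D} \frac{\rho V^2}{2}
Substituting knowns: 4.4091 = 0.018·(114.5/0.237)·0.5·rho·1.001²/1000
Solving for rho: rho = (4.4091·1000)/(0.018·(114.5/0.237)·0.5·1.001²) = 1012 kg/m³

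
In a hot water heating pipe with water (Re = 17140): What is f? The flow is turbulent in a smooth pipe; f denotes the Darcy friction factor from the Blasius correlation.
Formula: f = \frac{0.316}{Re^{0.25}}
f = 0.316/17140^0.25 = 0.02762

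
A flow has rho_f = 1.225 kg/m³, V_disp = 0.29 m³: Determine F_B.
Formula: F_B = \rho_f g V_{disp}
F_B = 1.225·9.81·0.29 = 3.485 N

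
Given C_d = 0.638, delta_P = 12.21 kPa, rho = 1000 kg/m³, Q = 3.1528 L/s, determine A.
Formula: Q = C_d A \sqrt{\frac{2 \Delta P}{\rho}}
Substituting knowns: 3.1528 = 0.638·A·√(2·(12.21·1000)/1000)·1000
Solving for A: A = (3.1528/1000)/(0.638·√(2·(12.21·1000)/1000)) = 0.001 m²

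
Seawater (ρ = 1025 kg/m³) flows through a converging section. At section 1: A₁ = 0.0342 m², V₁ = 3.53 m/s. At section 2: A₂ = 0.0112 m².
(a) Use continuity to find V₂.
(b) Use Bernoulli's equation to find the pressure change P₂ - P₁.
(a) Continuity: A₁V₁=A₂V₂ -> V₂=A₁V₁/A₂=0.0342*3.53/0.0112=10.78 m/s
(b) Bernoulli: P₂-P₁=0.5*rho*(V₁^2-V₂^2)/1000=0.5*1025*(3.53^2-10.78^2)/1000=-53.17 kPa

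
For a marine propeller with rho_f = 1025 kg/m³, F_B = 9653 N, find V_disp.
Formula: F_B = \rho_f g V_{disp}
Substituting knowns: 9653 = 1025·9.81·V_disp
Solving for V_disp: V_disp = 9653/(1025·9.81) = 0.96 m³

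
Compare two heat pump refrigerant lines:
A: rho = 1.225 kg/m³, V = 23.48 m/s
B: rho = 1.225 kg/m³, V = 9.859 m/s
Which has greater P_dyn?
P_dyn(A) = 0.3377 kPa, P_dyn(B) = 0.05953 kPa. Answer: A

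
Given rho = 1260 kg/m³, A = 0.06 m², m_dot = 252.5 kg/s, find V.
Formula: \dot{m} = \rho A V
Substituting knowns: 252.5 = 1260·0.06·V
Solving for V: V = 252.5/(1260·0.06) = 3.34 m/s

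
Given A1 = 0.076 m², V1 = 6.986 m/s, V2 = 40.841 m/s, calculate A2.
Formula: V_2 = \frac{A_1 V_1}{A_2}
Substituting knowns: 40.841 = 0.076·6.986/A2
Solving for A2: A2 = 0.076·6.986/40.841 = 0.013 m²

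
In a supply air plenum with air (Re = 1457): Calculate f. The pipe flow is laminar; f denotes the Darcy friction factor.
Formula: f = \frac{64}{Re}
f = 64/1457 = 0.04393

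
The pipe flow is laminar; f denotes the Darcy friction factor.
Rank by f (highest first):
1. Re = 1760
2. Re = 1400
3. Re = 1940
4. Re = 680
Case 1: f = 0.03636
Case 2: f = 0.04571
Case 3: f = 0.03299
Case 4: f = 0.09412
Ranking (highest first): 4, 2, 1, 3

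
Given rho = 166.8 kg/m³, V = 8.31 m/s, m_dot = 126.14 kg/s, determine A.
Formula: \dot{m} = \rho A V
Substituting knowns: 126.14 = 166.8·A·8.31
Solving for A: A = 126.14/(166.8·8.31) = 0.091 m²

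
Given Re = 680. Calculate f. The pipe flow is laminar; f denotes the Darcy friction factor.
Formula: f = \frac{64}{Re}
f = 64/680 = 0.09412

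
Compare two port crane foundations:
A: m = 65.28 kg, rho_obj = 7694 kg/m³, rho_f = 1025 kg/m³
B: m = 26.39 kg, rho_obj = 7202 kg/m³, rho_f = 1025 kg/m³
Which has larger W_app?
W_app(A) = 555.1 N, W_app(B) = 222 N. Answer: A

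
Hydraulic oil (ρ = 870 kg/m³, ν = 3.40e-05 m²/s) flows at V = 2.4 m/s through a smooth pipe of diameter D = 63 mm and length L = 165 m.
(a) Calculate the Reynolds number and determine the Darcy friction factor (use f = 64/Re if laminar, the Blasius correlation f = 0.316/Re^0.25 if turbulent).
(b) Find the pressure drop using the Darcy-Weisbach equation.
(a) Re = V·D/ν = 2.4·0.063/3.40e-05 = 4447.1 → turbulent (Re > 4000); f = 0.316/Re^0.25 = 0.316/4447.1^0.25 = 0.038696
(b) Darcy-Weisbach: ΔP = f·(L/D)·½ρV²/1000 = 0.038696·(165/0.063)·½·870·2.4²/1000 = 253.9 kPa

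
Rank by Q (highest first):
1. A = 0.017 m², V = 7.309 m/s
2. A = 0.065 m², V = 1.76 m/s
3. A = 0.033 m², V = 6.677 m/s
Case 1: Q = 124.3 L/s
Case 2: Q = 114.4 L/s
Case 3: Q = 220.3 L/s
Ranking (highest first): 3, 1, 2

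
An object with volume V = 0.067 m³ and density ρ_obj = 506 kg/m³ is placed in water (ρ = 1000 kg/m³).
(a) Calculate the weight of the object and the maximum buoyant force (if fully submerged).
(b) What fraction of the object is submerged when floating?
(a) W=rho_obj*g*V=506*9.81*0.067=332.6 N; F_B(max)=rho*g*V=1000*9.81*0.067=657.3 N
(b) Floating fraction=rho_obj/rho=506/1000=0.506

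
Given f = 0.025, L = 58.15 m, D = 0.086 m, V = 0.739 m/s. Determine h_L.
Formula: h_L = f \frac{L}{D} \frac{V^2}{2g}
h_L = 0.025·(58.15/0.086)·0.739²/(2·9.81) = 0.4705 m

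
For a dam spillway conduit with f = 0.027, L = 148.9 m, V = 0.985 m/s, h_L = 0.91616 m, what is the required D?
Formula: h_L = f \frac{L}{D} \frac{V^2}{2g}
Substituting knowns: 0.91616 = 0.027·(148.9/D)·0.985²/(2·9.81)
Solving for D: D = 0.027·148.9·0.985²/(2·9.81·0.91616) = 0.217 m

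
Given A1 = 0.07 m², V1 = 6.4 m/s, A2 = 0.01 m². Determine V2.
Formula: V_2 = \frac{A_1 V_1}{A_2}
V2 = 0.07·6.4/0.01 = 44.8 m/s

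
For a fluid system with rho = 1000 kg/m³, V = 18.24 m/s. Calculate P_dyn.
Formula: P_{dyn} = \frac{1}{2} \rho V^2
P_dyn = 0.5·1000·18.24²/1000 = 166.3 kPa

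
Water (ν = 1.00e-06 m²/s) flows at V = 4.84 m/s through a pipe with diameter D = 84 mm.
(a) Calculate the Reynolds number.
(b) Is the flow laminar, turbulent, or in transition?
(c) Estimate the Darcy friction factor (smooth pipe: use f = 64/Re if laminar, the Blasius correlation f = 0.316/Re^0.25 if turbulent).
(a) Re = V·D/ν = 4.84·0.084/1.00e-06 = 406560
(b) Flow regime: turbulent (Re > 4000)
(c) Friction factor: f = 0.316/Re^0.25 = 0.316/406560^0.25 = 0.01251 (Blasius is strictly valid for Re ≲ 1e5; used here as the smooth-pipe estimate the problem specifies)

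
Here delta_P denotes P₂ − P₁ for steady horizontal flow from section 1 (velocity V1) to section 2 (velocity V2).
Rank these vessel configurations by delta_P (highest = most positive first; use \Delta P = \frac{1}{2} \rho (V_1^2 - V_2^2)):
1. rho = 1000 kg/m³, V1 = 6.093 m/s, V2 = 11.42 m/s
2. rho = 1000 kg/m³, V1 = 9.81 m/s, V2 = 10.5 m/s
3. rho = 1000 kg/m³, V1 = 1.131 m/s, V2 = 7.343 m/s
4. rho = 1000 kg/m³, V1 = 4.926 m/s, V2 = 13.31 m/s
Case 1: delta_P = -46.65 kPa
Case 2: delta_P = -7.007 kPa
Case 3: delta_P = -26.32 kPa
Case 4: delta_P = -76.45 kPa
Ranking (highest first): 2, 3, 1, 4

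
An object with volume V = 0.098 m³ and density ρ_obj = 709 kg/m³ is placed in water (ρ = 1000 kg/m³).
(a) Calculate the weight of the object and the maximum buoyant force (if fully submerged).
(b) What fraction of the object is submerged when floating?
(a) W=rho_obj*g*V=709*9.81*0.098=681.6 N; F_B(max)=rho*g*V=1000*9.81*0.098=961.4 N
(b) Floating fraction=rho_obj/rho=709/1000=0.709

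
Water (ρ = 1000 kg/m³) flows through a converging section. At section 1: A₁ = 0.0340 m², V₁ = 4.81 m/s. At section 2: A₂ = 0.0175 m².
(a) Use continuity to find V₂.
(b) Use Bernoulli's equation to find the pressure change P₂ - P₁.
(a) Continuity: A₁V₁=A₂V₂ -> V₂=A₁V₁/A₂=0.0340*4.81/0.0175=9.35 m/s
(b) Bernoulli: P₂-P₁=0.5*rho*(V₁^2-V₂^2)/1000=0.5*1000*(4.81^2-9.35^2)/1000=-32.14 kPa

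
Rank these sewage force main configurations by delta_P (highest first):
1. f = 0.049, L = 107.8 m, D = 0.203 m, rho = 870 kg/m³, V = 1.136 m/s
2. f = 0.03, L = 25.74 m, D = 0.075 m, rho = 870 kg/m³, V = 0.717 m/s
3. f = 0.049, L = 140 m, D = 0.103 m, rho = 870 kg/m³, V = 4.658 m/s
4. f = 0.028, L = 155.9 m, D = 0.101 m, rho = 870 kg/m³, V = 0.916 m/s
Case 1: delta_P = 14.61 kPa
Case 2: delta_P = 2.302 kPa
Case 3: delta_P = 628.6 kPa
Case 4: delta_P = 15.77 kPa
Ranking (highest first): 3, 4, 1, 2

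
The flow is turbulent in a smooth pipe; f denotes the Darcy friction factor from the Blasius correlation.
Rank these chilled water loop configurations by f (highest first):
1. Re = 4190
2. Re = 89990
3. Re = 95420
Case 1: f = 0.03928
Case 2: f = 0.01824
Case 3: f = 0.01798
Ranking (highest first): 1, 2, 3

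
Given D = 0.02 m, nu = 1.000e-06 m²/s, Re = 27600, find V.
Formula: Re = \frac{V D}{\nu}
Substituting knowns: 27600 = V·0.02/1.000e-06
Solving for V: V = 27600·1.000e-06/0.02 = 1.38 m/s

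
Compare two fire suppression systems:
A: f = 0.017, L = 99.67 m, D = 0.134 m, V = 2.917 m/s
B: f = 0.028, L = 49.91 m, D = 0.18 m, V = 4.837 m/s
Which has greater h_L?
h_L(A) = 5.484 m, h_L(B) = 9.258 m. Answer: B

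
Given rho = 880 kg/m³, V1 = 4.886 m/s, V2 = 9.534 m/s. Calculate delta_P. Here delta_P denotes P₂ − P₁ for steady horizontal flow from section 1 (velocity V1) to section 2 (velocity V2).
Formula: \Delta P = \frac{1}{2} \rho (V_1^2 - V_2^2)
delta_P = 0.5·880·(4.886² − 9.534²)/1000 = -29.49 kPa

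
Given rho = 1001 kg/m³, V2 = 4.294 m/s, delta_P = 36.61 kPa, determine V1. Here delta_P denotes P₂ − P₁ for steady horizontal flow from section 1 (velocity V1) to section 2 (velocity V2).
Formula: \Delta P = \frac{1}{2} \rho (V_1^2 - V_2^2)
Substituting knowns: 36.61 = 0.5·1001·(V1² − 4.294²)/1000
Solving for V1: V1 = √(4.294² + 2·(36.61·1000)/1001) = 9.57 m/s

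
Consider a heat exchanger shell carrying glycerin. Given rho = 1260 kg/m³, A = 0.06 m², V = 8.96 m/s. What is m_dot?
Formula: \dot{m} = \rho A V
m_dot = 1260·0.06·8.96 = 677.4 kg/s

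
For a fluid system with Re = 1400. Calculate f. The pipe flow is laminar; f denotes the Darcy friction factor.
Formula: f = \frac{64}{Re}
f = 64/1400 = 0.04571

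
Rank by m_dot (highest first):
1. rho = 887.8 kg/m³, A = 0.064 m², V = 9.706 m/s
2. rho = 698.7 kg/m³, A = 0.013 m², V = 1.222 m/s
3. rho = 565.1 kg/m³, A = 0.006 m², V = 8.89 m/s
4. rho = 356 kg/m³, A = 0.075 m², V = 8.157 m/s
Case 1: m_dot = 551.5 kg/s
Case 2: m_dot = 11.1 kg/s
Case 3: m_dot = 30.14 kg/s
Case 4: m_dot = 217.8 kg/s
Ranking (highest first): 1, 4, 3, 2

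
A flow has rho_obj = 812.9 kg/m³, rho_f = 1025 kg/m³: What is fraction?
Formula: f_{sub} = \frac{\rho_{obj}}{\rho_f}
fraction = 812.9/1025 = 0.7931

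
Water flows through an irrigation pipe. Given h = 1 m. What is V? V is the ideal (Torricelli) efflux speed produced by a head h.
Formula: V = \sqrt{2 g h}
V = √(2·9.81·1) = 4.429 m/s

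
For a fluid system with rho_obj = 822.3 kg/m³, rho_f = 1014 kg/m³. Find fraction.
Formula: f_{sub} = \frac{\rho_{obj}}{\rho_f}
fraction = 822.3/1014 = 0.8109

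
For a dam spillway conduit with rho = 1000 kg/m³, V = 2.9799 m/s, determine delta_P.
Formula: V = \sqrt{\frac{2 \Delta P}{\rho}}
Substituting knowns: 2.9799 = √(2·(delta_P·1000)/1000)
Solving for delta_P: delta_P = 2.9799²·1000/2/1000 = 4.44 kPa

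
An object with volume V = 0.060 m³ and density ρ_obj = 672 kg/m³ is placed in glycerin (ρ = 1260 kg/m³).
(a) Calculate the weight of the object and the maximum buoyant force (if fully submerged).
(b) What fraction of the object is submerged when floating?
(a) W=rho_obj*g*V=672*9.81*0.060=395.5 N; F_B(max)=rho*g*V=1260*9.81*0.060=741.6 N
(b) Floating fraction=rho_obj/rho=672/1260=0.533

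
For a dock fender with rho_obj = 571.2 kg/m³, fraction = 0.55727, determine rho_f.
Formula: f_{sub} = \frac{\rho_{obj}}{\rho_f}
Substituting knowns: 0.55727 = 571.2/rho_f
Solving for rho_f: rho_f = 571.2/0.55727 = 1025 kg/m³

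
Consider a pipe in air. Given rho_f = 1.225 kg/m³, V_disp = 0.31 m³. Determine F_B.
Formula: F_B = \rho_f g V_{disp}
F_B = 1.225·9.81·0.31 = 3.725 N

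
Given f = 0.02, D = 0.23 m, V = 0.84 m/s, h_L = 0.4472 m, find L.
Formula: h_L = f \frac{L}{D} \frac{V^2}{2g}
Substituting knowns: 0.4472 = 0.02·(L/0.23)·0.84²/(2·9.81)
Solving for L: L = 0.4472·2·9.81·0.23/(0.02·0.84²) = 143 m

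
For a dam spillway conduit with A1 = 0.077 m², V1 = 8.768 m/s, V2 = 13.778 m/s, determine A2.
Formula: V_2 = \frac{A_1 V_1}{A_2}
Substituting knowns: 13.778 = 0.077·8.768/A2
Solving for A2: A2 = 0.077·8.768/13.778 = 0.049 m²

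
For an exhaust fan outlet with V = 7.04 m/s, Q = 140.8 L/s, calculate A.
Formula: Q = A V
Substituting knowns: 140.8 = A·7.04·1000
Solving for A: A = (140.8/1000)/7.04 = 0.02 m²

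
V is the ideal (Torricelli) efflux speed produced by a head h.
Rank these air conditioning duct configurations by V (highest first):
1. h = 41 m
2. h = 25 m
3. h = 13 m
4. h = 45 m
Case 1: V = 28.36 m/s
Case 2: V = 22.15 m/s
Case 3: V = 15.97 m/s
Case 4: V = 29.71 m/s
Ranking (highest first): 4, 1, 2, 3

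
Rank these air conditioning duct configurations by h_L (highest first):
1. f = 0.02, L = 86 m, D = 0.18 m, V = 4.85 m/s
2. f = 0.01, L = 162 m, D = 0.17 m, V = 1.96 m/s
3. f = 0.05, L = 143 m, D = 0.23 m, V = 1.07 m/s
Case 1: h_L = 11.46 m
Case 2: h_L = 1.866 m
Case 3: h_L = 1.814 m
Ranking (highest first): 1, 2, 3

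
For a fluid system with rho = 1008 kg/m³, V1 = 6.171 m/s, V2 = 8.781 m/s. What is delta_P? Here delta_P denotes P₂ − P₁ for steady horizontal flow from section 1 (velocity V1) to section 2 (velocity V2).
Formula: \Delta P = \frac{1}{2} \rho (V_1^2 - V_2^2)
delta_P = 0.5·1008·(6.171² − 8.781²)/1000 = -19.67 kPa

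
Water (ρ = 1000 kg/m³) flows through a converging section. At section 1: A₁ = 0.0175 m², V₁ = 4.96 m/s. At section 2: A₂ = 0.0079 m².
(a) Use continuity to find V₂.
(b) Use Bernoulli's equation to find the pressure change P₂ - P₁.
(a) Continuity: A₁V₁=A₂V₂ -> V₂=A₁V₁/A₂=0.0175*4.96/0.0079=10.99 m/s
(b) Bernoulli: P₂-P₁=0.5*rho*(V₁^2-V₂^2)/1000=0.5*1000*(4.96^2-10.99^2)/1000=-48.09 kPa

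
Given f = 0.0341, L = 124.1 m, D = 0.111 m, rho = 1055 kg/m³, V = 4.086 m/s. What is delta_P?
Formula: \Delta P = f \frac{L}{D} \frac{\rho V^2}{2}
delta_P = 0.0341·(124.1/0.111)·0.5·1055·4.086²/1000 = 335.8 kPa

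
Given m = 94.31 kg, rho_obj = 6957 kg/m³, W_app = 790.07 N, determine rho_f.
Formula: W_{app} = mg\left(1 - \frac{\rho_f}{\rho_{obj}}\right)
Substituting knowns: 790.07 = 94.31·9.81·(1 − rho_f/6957)
Solving for rho_f: rho_f = 6957·(1 − 790.07/(94.31·9.81)) = 1016 kg/m³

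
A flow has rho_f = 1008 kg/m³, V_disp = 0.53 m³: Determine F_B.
Formula: F_B = \rho_f g V_{disp}
F_B = 1008·9.81·0.53 = 5241 N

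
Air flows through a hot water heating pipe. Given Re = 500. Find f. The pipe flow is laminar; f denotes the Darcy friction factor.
Formula: f = \frac{64}{Re}
f = 64/500 = 0.128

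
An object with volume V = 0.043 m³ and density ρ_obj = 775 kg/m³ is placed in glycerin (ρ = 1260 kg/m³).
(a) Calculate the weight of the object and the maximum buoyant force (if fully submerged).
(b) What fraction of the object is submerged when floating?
(a) W=rho_obj*g*V=775*9.81*0.043=326.9 N; F_B(max)=rho*g*V=1260*9.81*0.043=531.5 N
(b) Floating fraction=rho_obj/rho=775/1260=0.615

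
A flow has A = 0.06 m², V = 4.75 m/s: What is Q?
Formula: Q = A V
Q = 0.06·4.75·1000 = 285 L/s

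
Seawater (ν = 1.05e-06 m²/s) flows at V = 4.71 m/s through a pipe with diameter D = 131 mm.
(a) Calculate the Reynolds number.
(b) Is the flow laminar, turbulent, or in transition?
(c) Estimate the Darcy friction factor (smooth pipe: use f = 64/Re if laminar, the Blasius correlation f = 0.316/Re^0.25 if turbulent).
(a) Re = V·D/ν = 4.71·0.131/1.05e-06 = 587630
(b) Flow regime: turbulent (Re > 4000)
(c) Friction factor: f = 0.316/Re^0.25 = 0.316/587630^0.25 = 0.01141 (Blasius is strictly valid for Re ≲ 1e5; used here as the smooth-pipe estimate the problem specifies)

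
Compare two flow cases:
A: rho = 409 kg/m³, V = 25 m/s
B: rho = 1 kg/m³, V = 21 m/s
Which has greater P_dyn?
P_dyn(A) = 127.8 kPa, P_dyn(B) = 0.2205 kPa. Answer: A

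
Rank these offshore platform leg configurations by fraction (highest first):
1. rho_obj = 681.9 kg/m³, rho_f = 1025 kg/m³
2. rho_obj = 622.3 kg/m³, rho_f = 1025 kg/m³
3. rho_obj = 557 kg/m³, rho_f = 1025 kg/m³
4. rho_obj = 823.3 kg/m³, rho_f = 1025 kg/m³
Case 1: fraction = 0.6653
Case 2: fraction = 0.6071
Case 3: fraction = 0.5434
Case 4: fraction = 0.8032
Ranking (highest first): 4, 1, 2, 3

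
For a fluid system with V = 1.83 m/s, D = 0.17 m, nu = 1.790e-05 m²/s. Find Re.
Formula: Re = \frac{V D}{\nu}
Re = 1.83·0.17/1.790e-05 = 17380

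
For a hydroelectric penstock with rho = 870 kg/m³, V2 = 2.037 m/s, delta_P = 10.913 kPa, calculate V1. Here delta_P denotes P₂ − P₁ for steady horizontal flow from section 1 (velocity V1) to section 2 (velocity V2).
Formula: \Delta P = \frac{1}{2} \rho (V_1^2 - V_2^2)
Substituting knowns: 10.913 = 0.5·870·(V1² − 2.037²)/1000
Solving for V1: V1 = √(2.037² + 2·(10.913·1000)/870) = 5.407 m/s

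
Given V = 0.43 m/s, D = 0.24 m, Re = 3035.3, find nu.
Formula: Re = \frac{V D}{\nu}
Substituting knowns: 3035.3 = 0.43·0.24/nu
Solving for nu: nu = 0.43·0.24/3035.3 = 3.400e-05 m²/s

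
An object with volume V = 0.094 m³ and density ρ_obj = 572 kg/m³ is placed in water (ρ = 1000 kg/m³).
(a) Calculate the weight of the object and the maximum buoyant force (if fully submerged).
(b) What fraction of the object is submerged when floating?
(a) W=rho_obj*g*V=572*9.81*0.094=527.5 N; F_B(max)=rho*g*V=1000*9.81*0.094=922.1 N
(b) Floating fraction=rho_obj/rho=572/1000=0.572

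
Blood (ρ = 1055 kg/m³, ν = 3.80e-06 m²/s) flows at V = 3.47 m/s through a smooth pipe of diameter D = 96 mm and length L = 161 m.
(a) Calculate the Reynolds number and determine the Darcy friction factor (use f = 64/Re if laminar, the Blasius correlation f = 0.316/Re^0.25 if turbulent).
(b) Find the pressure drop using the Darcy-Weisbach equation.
(a) Re = V·D/ν = 3.47·0.096/3.80e-06 = 87663 → turbulent (Re > 4000); f = 0.316/Re^0.25 = 0.316/87663^0.25 = 0.018365
(b) Darcy-Weisbach: ΔP = f·(L/D)·½ρV²/1000 = 0.018365·(161/0.096)·½·1055·3.47²/1000 = 195.6 kPa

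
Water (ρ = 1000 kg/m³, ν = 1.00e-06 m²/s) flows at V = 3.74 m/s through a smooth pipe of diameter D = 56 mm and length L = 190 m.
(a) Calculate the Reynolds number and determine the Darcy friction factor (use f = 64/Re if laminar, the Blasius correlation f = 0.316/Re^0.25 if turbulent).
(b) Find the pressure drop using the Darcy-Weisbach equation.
(a) Re = V·D/ν = 3.74·0.056/1.00e-06 = 209440 → turbulent (Re > 4000); f = 0.316/Re^0.25 = 0.316/209440^0.25 = 0.014771 (Blasius is strictly valid for Re ≲ 1e5; used here as the smooth-pipe estimate the problem specifies)
(b) Darcy-Weisbach: ΔP = f·(L/D)·½ρV²/1000 = 0.014771·(190/0.056)·½·1000·3.74²/1000 = 350.5 kPa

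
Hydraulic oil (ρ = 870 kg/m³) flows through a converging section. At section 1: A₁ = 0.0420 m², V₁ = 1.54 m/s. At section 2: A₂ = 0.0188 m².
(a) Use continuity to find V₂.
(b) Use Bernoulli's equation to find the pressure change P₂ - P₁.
(a) Continuity: A₁V₁=A₂V₂ -> V₂=A₁V₁/A₂=0.0420*1.54/0.0188=3.44 m/s
(b) Bernoulli: P₂-P₁=0.5*rho*(V₁^2-V₂^2)/1000=0.5*870*(1.54^2-3.44^2)/1000=-4.116 kPa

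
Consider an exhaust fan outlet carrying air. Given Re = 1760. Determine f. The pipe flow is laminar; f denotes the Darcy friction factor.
Formula: f = \frac{64}{Re}
f = 64/1760 = 0.03636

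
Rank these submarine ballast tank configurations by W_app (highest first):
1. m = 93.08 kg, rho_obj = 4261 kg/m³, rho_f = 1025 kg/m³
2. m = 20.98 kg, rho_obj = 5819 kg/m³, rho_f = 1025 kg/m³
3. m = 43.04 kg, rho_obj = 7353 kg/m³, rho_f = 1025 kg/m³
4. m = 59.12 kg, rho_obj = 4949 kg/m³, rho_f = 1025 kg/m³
Case 1: W_app = 693.5 N
Case 2: W_app = 169.6 N
Case 3: W_app = 363.4 N
Case 4: W_app = 459.8 N
Ranking (highest first): 1, 4, 3, 2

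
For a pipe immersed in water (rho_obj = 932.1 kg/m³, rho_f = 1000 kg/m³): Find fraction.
Formula: f_{sub} = \frac{\rho_{obj}}{\rho_f}
fraction = 932.1/1000 = 0.9321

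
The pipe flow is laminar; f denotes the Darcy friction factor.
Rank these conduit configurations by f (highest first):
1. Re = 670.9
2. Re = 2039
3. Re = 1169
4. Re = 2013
Case 1: f = 0.09539
Case 2: f = 0.03139
Case 3: f = 0.05475
Case 4: f = 0.03179
Ranking (highest first): 1, 3, 4, 2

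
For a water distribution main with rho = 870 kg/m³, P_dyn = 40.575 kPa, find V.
Formula: P_{dyn} = \frac{1}{2} \rho V^2
Substituting knowns: 40.575 = 0.5·870·V²/1000
Solving for V: V = √(2·(40.575·1000)/870) = 9.658 m/s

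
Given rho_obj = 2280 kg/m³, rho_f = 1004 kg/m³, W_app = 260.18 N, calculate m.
Formula: W_{app} = mg\left(1 - \frac{\rho_f}{\rho_{obj}}\right)
Substituting knowns: 260.18 = m·9.81·(1 − 1004/2280)
Solving for m: m = 260.18/(9.81·(1 − 1004/2280)) = 47.39 kg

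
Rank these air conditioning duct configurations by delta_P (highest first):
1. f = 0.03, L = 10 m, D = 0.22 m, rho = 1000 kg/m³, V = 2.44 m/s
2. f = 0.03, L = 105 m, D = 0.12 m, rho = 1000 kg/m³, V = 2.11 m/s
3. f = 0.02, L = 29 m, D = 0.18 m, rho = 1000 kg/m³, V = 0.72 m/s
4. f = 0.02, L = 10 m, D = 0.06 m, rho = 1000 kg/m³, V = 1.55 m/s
Case 1: delta_P = 4.059 kPa
Case 2: delta_P = 58.43 kPa
Case 3: delta_P = 0.8352 kPa
Case 4: delta_P = 4.004 kPa
Ranking (highest first): 2, 1, 4, 3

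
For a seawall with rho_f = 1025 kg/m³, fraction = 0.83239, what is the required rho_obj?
Formula: f_{sub} = \frac{\rho_{obj}}{\rho_f}
Substituting knowns: 0.83239 = rho_obj/1025
Solving for rho_obj: rho_obj = 0.83239·1025 = 853.2 kg/m³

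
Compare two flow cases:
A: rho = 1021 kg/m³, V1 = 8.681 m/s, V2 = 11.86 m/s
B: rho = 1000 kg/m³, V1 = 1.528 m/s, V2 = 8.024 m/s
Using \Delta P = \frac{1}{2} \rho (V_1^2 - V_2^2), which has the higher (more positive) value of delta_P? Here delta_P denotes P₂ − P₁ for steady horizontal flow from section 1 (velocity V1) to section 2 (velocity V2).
delta_P(A) = -33.34 kPa, delta_P(B) = -31.02 kPa. Answer: B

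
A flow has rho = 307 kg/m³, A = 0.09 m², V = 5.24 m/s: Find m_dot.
Formula: \dot{m} = \rho A V
m_dot = 307·0.09·5.24 = 144.8 kg/s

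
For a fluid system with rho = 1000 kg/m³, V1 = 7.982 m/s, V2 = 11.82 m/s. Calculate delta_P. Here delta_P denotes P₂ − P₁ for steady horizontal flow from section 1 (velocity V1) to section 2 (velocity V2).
Formula: \Delta P = \frac{1}{2} \rho (V_1^2 - V_2^2)
delta_P = 0.5·1000·(7.982² − 11.82²)/1000 = -38 kPa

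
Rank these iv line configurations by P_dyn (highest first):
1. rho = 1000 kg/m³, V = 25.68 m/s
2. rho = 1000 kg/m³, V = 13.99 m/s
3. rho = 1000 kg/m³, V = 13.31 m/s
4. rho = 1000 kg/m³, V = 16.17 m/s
Case 1: P_dyn = 329.7 kPa
Case 2: P_dyn = 97.86 kPa
Case 3: P_dyn = 88.58 kPa
Case 4: P_dyn = 130.7 kPa
Ranking (highest first): 1, 4, 2, 3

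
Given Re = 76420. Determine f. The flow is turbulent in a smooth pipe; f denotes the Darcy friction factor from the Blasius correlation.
Formula: f = \frac{0.316}{Re^{0.25}}
f = 0.316/76420^0.25 = 0.01901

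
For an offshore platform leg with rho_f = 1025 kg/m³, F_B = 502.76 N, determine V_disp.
Formula: F_B = \rho_f g V_{disp}
Substituting knowns: 502.76 = 1025·9.81·V_disp
Solving for V_disp: V_disp = 502.76/(1025·9.81) = 0.05 m³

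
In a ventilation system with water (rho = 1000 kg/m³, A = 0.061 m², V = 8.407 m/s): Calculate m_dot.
Formula: \dot{m} = \rho A V
m_dot = 1000·0.061·8.407 = 512.8 kg/s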